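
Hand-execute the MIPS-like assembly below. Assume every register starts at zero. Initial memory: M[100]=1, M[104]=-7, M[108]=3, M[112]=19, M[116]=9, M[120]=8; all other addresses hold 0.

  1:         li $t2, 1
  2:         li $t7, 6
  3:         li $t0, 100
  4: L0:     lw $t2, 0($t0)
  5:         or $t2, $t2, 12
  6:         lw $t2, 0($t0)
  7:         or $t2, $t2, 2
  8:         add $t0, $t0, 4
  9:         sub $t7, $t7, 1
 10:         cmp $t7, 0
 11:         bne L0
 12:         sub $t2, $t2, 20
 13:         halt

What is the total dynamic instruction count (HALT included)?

$t2=1
$t7=6
$t0=100
$t2=M[100]=1
$t2=1|12=13
$t2=M[100]=1
$t2=1|2=3
$t0=100+4=104
$t7=6-1=5
cmp $t7, 0  (cmp 5,0)
bne L0: taken
$t2=M[104]=-7
$t2=(-7)|12=-3
$t2=M[104]=-7
$t2=(-7)|2=-5
$t0=104+4=108
$t7=5-1=4
cmp $t7, 0  (cmp 4,0)
bne L0: taken
$t2=M[108]=3
$t2=3|12=15
$t2=M[108]=3
$t2=3|2=3
$t0=108+4=112
$t7=4-1=3
cmp $t7, 0  (cmp 3,0)
bne L0: taken
$t2=M[112]=19
$t2=19|12=31
$t2=M[112]=19
$t2=19|2=19
$t0=112+4=116
$t7=3-1=2
cmp $t7, 0  (cmp 2,0)
bne L0: taken
$t2=M[116]=9
$t2=9|12=13
$t2=M[116]=9
$t2=9|2=11
$t0=116+4=120
$t7=2-1=1
cmp $t7, 0  (cmp 1,0)
bne L0: taken
$t2=M[120]=8
$t2=8|12=12
$t2=M[120]=8
$t2=8|2=10
$t0=120+4=124
$t7=1-1=0
cmp $t7, 0  (cmp 0,0)
bne L0: not taken
$t2=10-20=-10
halt.
Total executed instructions: 53.

53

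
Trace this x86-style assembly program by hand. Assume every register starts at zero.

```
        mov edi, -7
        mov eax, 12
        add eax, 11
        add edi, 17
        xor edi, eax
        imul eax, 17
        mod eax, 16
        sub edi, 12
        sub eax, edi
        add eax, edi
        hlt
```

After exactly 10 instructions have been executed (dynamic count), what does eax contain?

7

after mov edi, -7: edi=-7
after mov eax, 12: eax=12
after add eax, 11: eax=12+11=23
after add edi, 17: edi=(-7)+17=10
after xor edi, eax: edi=10^23=29
after imul eax, 17: eax=23*17=391
after mod eax, 16: eax=391%16=7
after sub edi, 12: edi=29-12=17
after sub eax, edi: eax=7-17=-10
after add eax, edi: eax=(-10)+17=7
After step 10: eax = 7.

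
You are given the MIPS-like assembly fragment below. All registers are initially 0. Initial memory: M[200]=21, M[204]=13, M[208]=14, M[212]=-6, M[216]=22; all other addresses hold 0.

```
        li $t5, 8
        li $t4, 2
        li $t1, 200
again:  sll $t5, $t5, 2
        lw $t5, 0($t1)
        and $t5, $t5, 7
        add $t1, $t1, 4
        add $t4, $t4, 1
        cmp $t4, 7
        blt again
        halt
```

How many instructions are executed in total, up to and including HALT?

$t5=8
$t4=2
$t1=200
$t5=8<<2=32
$t5=M[200]=21
$t5=21&7=5
$t1=200+4=204
$t4=2+1=3
cmp $t4, 7  (cmp 3,7)
blt again: taken
$t5=5<<2=20
$t5=M[204]=13
$t5=13&7=5
$t1=204+4=208
$t4=3+1=4
cmp $t4, 7  (cmp 4,7)
blt again: taken
$t5=5<<2=20
$t5=M[208]=14
$t5=14&7=6
$t1=208+4=212
$t4=4+1=5
cmp $t4, 7  (cmp 5,7)
blt again: taken
$t5=6<<2=24
$t5=M[212]=-6
$t5=(-6)&7=2
$t1=212+4=216
$t4=5+1=6
cmp $t4, 7  (cmp 6,7)
blt again: taken
$t5=2<<2=8
$t5=M[216]=22
$t5=22&7=6
$t1=216+4=220
$t4=6+1=7
cmp $t4, 7  (cmp 7,7)
blt again: not taken
halt.
Total executed instructions: 39.

39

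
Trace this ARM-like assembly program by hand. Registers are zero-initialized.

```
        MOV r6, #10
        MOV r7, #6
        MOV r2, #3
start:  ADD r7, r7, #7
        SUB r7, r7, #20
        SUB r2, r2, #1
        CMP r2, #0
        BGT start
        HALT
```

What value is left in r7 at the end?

MOV r6, #10 → r6=10
MOV r7, #6 → r7=6
MOV r2, #3 → r2=3
ADD r7, r7, #7 → r7=6+7=13
SUB r7, r7, #20 → r7=13-20=-7
SUB r2, r2, #1 → r2=3-1=2
CMP r2, #0  (cmp 2,0)
BGT start: taken
ADD r7, r7, #7 → r7=(-7)+7=0
SUB r7, r7, #20 → r7=0-20=-20
SUB r2, r2, #1 → r2=2-1=1
CMP r2, #0  (cmp 1,0)
BGT start: taken
ADD r7, r7, #7 → r7=(-20)+7=-13
SUB r7, r7, #20 → r7=(-13)-20=-33
SUB r2, r2, #1 → r2=1-1=0
CMP r2, #0  (cmp 0,0)
BGT start: not taken
halt.

-33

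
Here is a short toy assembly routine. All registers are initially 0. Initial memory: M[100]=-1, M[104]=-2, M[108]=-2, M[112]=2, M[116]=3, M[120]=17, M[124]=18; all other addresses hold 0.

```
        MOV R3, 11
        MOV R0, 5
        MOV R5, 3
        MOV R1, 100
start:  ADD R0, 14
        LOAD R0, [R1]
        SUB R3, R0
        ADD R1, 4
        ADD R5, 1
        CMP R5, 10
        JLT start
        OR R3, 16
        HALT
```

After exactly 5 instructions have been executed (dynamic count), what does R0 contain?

MOV R3, 11 → R3=11
MOV R0, 5 → R0=5
MOV R5, 3 → R5=3
MOV R1, 100 → R1=100
ADD R0, 14 → R0=5+14=19
After step 5: R0 = 19.

19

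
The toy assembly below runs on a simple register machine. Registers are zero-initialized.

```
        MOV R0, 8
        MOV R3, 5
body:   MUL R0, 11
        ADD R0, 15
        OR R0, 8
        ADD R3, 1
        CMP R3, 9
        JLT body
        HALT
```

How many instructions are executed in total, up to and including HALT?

27

MOV R0, 8 → R0=8
MOV R3, 5 → R3=5
MUL R0, 11 → R0=8*11=88
ADD R0, 15 → R0=88+15=103
OR R0, 8 → R0=103|8=111
ADD R3, 1 → R3=5+1=6
CMP R3, 9  (cmp 6,9)
JLT body: taken
MUL R0, 11 → R0=111*11=1221
ADD R0, 15 → R0=1221+15=1236
OR R0, 8 → R0=1236|8=1244
ADD R3, 1 → R3=6+1=7
CMP R3, 9  (cmp 7,9)
JLT body: taken
MUL R0, 11 → R0=1244*11=13684
ADD R0, 15 → R0=13684+15=13699
OR R0, 8 → R0=13699|8=13707
ADD R3, 1 → R3=7+1=8
CMP R3, 9  (cmp 8,9)
JLT body: taken
MUL R0, 11 → R0=13707*11=150777
ADD R0, 15 → R0=150777+15=150792
OR R0, 8 → R0=150792|8=150792
ADD R3, 1 → R3=8+1=9
CMP R3, 9  (cmp 9,9)
JLT body: not taken
halt.
Total executed instructions: 27.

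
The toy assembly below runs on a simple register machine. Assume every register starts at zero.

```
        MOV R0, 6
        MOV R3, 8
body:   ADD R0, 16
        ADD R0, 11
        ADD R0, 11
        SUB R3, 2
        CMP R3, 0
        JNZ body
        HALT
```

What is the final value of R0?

158

MOV R0, 6 → R0=6
MOV R3, 8 → R3=8
ADD R0, 16 → R0=6+16=22
ADD R0, 11 → R0=22+11=33
ADD R0, 11 → R0=33+11=44
SUB R3, 2 → R3=8-2=6
CMP R3, 0  (cmp 6,0)
JNZ body: taken
ADD R0, 16 → R0=44+16=60
ADD R0, 11 → R0=60+11=71
ADD R0, 11 → R0=71+11=82
SUB R3, 2 → R3=6-2=4
CMP R3, 0  (cmp 4,0)
JNZ body: taken
ADD R0, 16 → R0=82+16=98
ADD R0, 11 → R0=98+11=109
ADD R0, 11 → R0=109+11=120
SUB R3, 2 → R3=4-2=2
CMP R3, 0  (cmp 2,0)
JNZ body: taken
ADD R0, 16 → R0=120+16=136
ADD R0, 11 → R0=136+11=147
ADD R0, 11 → R0=147+11=158
SUB R3, 2 → R3=2-2=0
CMP R3, 0  (cmp 0,0)
JNZ body: not taken
halt.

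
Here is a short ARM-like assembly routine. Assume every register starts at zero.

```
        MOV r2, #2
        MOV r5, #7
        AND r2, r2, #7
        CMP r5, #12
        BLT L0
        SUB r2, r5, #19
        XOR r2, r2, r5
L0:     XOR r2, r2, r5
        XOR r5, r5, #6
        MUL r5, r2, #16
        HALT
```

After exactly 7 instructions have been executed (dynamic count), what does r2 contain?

5

MOV r2, #2 → r2=2
MOV r5, #7 → r5=7
AND r2, r2, #7 → r2=2&7=2
CMP r5, #12  (cmp 7,12)
BLT L0: taken
XOR r2, r2, r5 → r2=2^7=5
XOR r5, r5, #6 → r5=7^6=1
After step 7: r2 = 5.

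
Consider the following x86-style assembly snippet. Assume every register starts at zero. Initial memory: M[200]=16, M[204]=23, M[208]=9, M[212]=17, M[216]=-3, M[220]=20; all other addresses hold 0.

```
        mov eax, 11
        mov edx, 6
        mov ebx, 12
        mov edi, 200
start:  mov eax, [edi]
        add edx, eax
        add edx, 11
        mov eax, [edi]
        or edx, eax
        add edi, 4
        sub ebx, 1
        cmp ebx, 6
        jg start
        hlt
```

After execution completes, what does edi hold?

mov eax, 11 → eax=11
mov edx, 6 → edx=6
mov ebx, 12 → ebx=12
mov edi, 200 → edi=200
mov eax, [edi] → eax=M[200]=16
add edx, eax → edx=6+16=22
add edx, 11 → edx=22+11=33
mov eax, [edi] → eax=M[200]=16
or edx, eax → edx=33|16=49
add edi, 4 → edi=200+4=204
sub ebx, 1 → ebx=12-1=11
cmp ebx, 6  (cmp 11,6)
jg start: taken
mov eax, [edi] → eax=M[204]=23
add edx, eax → edx=49+23=72
add edx, 11 → edx=72+11=83
mov eax, [edi] → eax=M[204]=23
or edx, eax → edx=83|23=87
add edi, 4 → edi=204+4=208
sub ebx, 1 → ebx=11-1=10
cmp ebx, 6  (cmp 10,6)
jg start: taken
mov eax, [edi] → eax=M[208]=9
add edx, eax → edx=87+9=96
add edx, 11 → edx=96+11=107
mov eax, [edi] → eax=M[208]=9
or edx, eax → edx=107|9=107
add edi, 4 → edi=208+4=212
sub ebx, 1 → ebx=10-1=9
cmp ebx, 6  (cmp 9,6)
jg start: taken
mov eax, [edi] → eax=M[212]=17
add edx, eax → edx=107+17=124
add edx, 11 → edx=124+11=135
mov eax, [edi] → eax=M[212]=17
or edx, eax → edx=135|17=151
add edi, 4 → edi=212+4=216
sub ebx, 1 → ebx=9-1=8
cmp ebx, 6  (cmp 8,6)
jg start: taken
mov eax, [edi] → eax=M[216]=-3
add edx, eax → edx=151+(-3)=148
add edx, 11 → edx=148+11=159
mov eax, [edi] → eax=M[216]=-3
or edx, eax → edx=159|(-3)=-1
add edi, 4 → edi=216+4=220
sub ebx, 1 → ebx=8-1=7
cmp ebx, 6  (cmp 7,6)
jg start: taken
mov eax, [edi] → eax=M[220]=20
add edx, eax → edx=(-1)+20=19
add edx, 11 → edx=19+11=30
mov eax, [edi] → eax=M[220]=20
or edx, eax → edx=30|20=30
add edi, 4 → edi=220+4=224
sub ebx, 1 → ebx=7-1=6
cmp ebx, 6  (cmp 6,6)
jg start: not taken
halt.

224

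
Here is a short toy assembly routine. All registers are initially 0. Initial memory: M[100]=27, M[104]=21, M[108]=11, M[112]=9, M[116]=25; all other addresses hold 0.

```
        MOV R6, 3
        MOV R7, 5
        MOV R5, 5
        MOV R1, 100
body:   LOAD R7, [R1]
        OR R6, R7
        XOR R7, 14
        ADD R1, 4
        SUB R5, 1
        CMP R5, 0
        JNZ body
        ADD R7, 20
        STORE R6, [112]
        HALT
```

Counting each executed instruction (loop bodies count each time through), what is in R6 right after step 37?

31

MOV R6, 3 → R6=3
MOV R7, 5 → R7=5
MOV R5, 5 → R5=5
MOV R1, 100 → R1=100
LOAD R7, [R1] → R7=M[100]=27
OR R6, R7 → R6=3|27=27
XOR R7, 14 → R7=27^14=21
ADD R1, 4 → R1=100+4=104
SUB R5, 1 → R5=5-1=4
CMP R5, 0  (cmp 4,0)
JNZ body: taken
LOAD R7, [R1] → R7=M[104]=21
OR R6, R7 → R6=27|21=31
XOR R7, 14 → R7=21^14=27
ADD R1, 4 → R1=104+4=108
SUB R5, 1 → R5=4-1=3
CMP R5, 0  (cmp 3,0)
JNZ body: taken
LOAD R7, [R1] → R7=M[108]=11
OR R6, R7 → R6=31|11=31
XOR R7, 14 → R7=11^14=5
ADD R1, 4 → R1=108+4=112
SUB R5, 1 → R5=3-1=2
CMP R5, 0  (cmp 2,0)
JNZ body: taken
LOAD R7, [R1] → R7=M[112]=9
OR R6, R7 → R6=31|9=31
XOR R7, 14 → R7=9^14=7
ADD R1, 4 → R1=112+4=116
SUB R5, 1 → R5=2-1=1
CMP R5, 0  (cmp 1,0)
JNZ body: taken
LOAD R7, [R1] → R7=M[116]=25
OR R6, R7 → R6=31|25=31
XOR R7, 14 → R7=25^14=23
ADD R1, 4 → R1=116+4=120
SUB R5, 1 → R5=1-1=0
After step 37: R6 = 31.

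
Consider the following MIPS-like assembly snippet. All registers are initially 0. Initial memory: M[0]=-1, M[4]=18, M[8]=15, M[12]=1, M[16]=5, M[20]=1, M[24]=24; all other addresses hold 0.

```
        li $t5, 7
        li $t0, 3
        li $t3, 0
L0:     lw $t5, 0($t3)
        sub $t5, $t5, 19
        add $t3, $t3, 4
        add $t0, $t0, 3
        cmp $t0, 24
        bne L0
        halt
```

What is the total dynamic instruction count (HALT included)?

46

li $t5, 7 → $t5=7
li $t0, 3 → $t0=3
li $t3, 0 → $t3=0
lw $t5, 0($t3) → $t5=M[0]=-1
sub $t5, $t5, 19 → $t5=(-1)-19=-20
add $t3, $t3, 4 → $t3=0+4=4
add $t0, $t0, 3 → $t0=3+3=6
cmp $t0, 24  (cmp 6,24)
bne L0: taken
lw $t5, 0($t3) → $t5=M[4]=18
sub $t5, $t5, 19 → $t5=18-19=-1
add $t3, $t3, 4 → $t3=4+4=8
add $t0, $t0, 3 → $t0=6+3=9
cmp $t0, 24  (cmp 9,24)
bne L0: taken
lw $t5, 0($t3) → $t5=M[8]=15
sub $t5, $t5, 19 → $t5=15-19=-4
add $t3, $t3, 4 → $t3=8+4=12
add $t0, $t0, 3 → $t0=9+3=12
cmp $t0, 24  (cmp 12,24)
bne L0: taken
lw $t5, 0($t3) → $t5=M[12]=1
sub $t5, $t5, 19 → $t5=1-19=-18
add $t3, $t3, 4 → $t3=12+4=16
add $t0, $t0, 3 → $t0=12+3=15
cmp $t0, 24  (cmp 15,24)
bne L0: taken
lw $t5, 0($t3) → $t5=M[16]=5
sub $t5, $t5, 19 → $t5=5-19=-14
add $t3, $t3, 4 → $t3=16+4=20
add $t0, $t0, 3 → $t0=15+3=18
cmp $t0, 24  (cmp 18,24)
bne L0: taken
lw $t5, 0($t3) → $t5=M[20]=1
sub $t5, $t5, 19 → $t5=1-19=-18
add $t3, $t3, 4 → $t3=20+4=24
add $t0, $t0, 3 → $t0=18+3=21
cmp $t0, 24  (cmp 21,24)
bne L0: taken
lw $t5, 0($t3) → $t5=M[24]=24
sub $t5, $t5, 19 → $t5=24-19=5
add $t3, $t3, 4 → $t3=24+4=28
add $t0, $t0, 3 → $t0=21+3=24
cmp $t0, 24  (cmp 24,24)
bne L0: not taken
halt.
Total executed instructions: 46.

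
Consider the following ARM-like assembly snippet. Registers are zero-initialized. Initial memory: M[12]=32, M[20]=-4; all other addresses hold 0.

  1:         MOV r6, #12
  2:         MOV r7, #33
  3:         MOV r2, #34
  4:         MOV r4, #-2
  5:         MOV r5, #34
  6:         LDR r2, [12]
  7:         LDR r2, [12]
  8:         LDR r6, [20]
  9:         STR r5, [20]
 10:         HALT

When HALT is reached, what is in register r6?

-4

MOV r6, #12 → r6=12
MOV r7, #33 → r7=33
MOV r2, #34 → r2=34
MOV r4, #-2 → r4=-2
MOV r5, #34 → r5=34
LDR r2, [12] → r2=M[12]=32
LDR r2, [12] → r2=M[12]=32
LDR r6, [20] → r6=M[20]=-4
STR r5, [20] → M[20]=34
halt.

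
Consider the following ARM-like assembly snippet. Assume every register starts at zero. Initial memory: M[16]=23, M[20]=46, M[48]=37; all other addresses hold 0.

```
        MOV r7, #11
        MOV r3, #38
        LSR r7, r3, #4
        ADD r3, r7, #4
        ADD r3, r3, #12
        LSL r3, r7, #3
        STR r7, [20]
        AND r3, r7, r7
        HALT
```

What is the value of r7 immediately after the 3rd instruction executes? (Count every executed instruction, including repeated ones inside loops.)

2

after MOV r7, #11: r7=11
after MOV r3, #38: r3=38
after LSR r7, r3, #4: r7=38>>4=2
After step 3: r7 = 2.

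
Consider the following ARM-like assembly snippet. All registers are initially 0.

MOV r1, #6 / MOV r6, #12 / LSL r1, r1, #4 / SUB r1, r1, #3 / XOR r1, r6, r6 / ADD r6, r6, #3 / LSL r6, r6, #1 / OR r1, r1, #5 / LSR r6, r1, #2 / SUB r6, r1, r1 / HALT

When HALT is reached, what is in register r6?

0

MOV r1, #6 → r1=6
MOV r6, #12 → r6=12
LSL r1, r1, #4 → r1=6<<4=96
SUB r1, r1, #3 → r1=96-3=93
XOR r1, r6, r6 → r1=12^12=0
ADD r6, r6, #3 → r6=12+3=15
LSL r6, r6, #1 → r6=15<<1=30
OR r1, r1, #5 → r1=0|5=5
LSR r6, r1, #2 → r6=5>>2=1
SUB r6, r1, r1 → r6=5-5=0
halt.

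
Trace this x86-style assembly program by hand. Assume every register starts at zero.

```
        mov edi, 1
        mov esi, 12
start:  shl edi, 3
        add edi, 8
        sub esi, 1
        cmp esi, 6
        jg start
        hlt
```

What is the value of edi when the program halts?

561736

edi=1
esi=12
edi=1<<3=8
edi=8+8=16
esi=12-1=11
cmp esi, 6  (cmp 11,6)
jg start: taken
edi=16<<3=128
edi=128+8=136
esi=11-1=10
cmp esi, 6  (cmp 10,6)
jg start: taken
edi=136<<3=1088
edi=1088+8=1096
esi=10-1=9
cmp esi, 6  (cmp 9,6)
jg start: taken
edi=1096<<3=8768
edi=8768+8=8776
esi=9-1=8
cmp esi, 6  (cmp 8,6)
jg start: taken
edi=8776<<3=70208
edi=70208+8=70216
esi=8-1=7
cmp esi, 6  (cmp 7,6)
jg start: taken
edi=70216<<3=561728
edi=561728+8=561736
esi=7-1=6
cmp esi, 6  (cmp 6,6)
jg start: not taken
halt.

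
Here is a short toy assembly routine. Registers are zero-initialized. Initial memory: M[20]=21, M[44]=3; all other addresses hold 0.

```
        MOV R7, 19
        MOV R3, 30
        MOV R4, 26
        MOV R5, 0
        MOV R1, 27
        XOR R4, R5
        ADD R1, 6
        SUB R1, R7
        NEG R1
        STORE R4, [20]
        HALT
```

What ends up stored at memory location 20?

26

R7=19
R3=30
R4=26
R5=0
R1=27
R4=26^0=26
R1=27+6=33
R1=33-19=14
R1=-(14)=-14
STORE R4, [20] → M[20]=26
halt.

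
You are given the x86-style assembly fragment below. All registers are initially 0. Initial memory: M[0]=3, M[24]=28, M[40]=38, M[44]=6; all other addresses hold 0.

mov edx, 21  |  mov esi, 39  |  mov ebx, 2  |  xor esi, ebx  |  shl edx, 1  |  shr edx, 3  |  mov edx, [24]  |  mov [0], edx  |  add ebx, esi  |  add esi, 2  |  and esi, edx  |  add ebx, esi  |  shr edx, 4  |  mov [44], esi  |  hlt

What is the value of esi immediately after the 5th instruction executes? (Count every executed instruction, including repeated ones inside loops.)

after mov edx, 21: edx=21
after mov esi, 39: esi=39
after mov ebx, 2: ebx=2
after xor esi, ebx: esi=39^2=37
after shl edx, 1: edx=21<<1=42
After step 5: esi = 37.

37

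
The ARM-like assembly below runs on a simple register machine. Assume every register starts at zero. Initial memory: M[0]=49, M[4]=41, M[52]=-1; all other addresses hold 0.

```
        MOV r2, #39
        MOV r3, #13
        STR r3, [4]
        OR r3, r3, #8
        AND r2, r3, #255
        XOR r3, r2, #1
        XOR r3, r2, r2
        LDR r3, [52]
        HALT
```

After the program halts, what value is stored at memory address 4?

after MOV r2, #39: r2=39
after MOV r3, #13: r3=13
STR r3, [4] → M[4]=13
after OR r3, r3, #8: r3=13|8=13
after AND r2, r3, #255: r2=13&255=13
after XOR r3, r2, #1: r3=13^1=12
after XOR r3, r2, r2: r3=13^13=0
after LDR r3, [52]: r3=M[52]=-1
halt.

13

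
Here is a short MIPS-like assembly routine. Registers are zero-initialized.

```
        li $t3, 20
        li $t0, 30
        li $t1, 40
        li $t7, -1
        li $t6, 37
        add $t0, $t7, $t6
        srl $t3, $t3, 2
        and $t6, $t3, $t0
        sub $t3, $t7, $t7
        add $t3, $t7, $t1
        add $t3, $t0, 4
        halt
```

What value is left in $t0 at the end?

after li $t3, 20: $t3=20
after li $t0, 30: $t0=30
after li $t1, 40: $t1=40
after li $t7, -1: $t7=-1
after li $t6, 37: $t6=37
after add $t0, $t7, $t6: $t0=(-1)+37=36
after srl $t3, $t3, 2: $t3=20>>2=5
after and $t6, $t3, $t0: $t6=5&36=4
after sub $t3, $t7, $t7: $t3=(-1)-(-1)=0
after add $t3, $t7, $t1: $t3=(-1)+40=39
after add $t3, $t0, 4: $t3=36+4=40
halt.

36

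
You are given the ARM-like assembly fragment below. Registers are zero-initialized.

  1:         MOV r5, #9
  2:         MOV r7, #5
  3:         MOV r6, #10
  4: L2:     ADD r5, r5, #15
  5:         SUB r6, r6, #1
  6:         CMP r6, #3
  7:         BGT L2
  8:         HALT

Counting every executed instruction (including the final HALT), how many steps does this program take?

after MOV r5, #9: r5=9
after MOV r7, #5: r7=5
after MOV r6, #10: r6=10
after ADD r5, r5, #15: r5=9+15=24
after SUB r6, r6, #1: r6=10-1=9
CMP r6, #3  (cmp 9,3)
BGT L2: taken
after ADD r5, r5, #15: r5=24+15=39
after SUB r6, r6, #1: r6=9-1=8
CMP r6, #3  (cmp 8,3)
BGT L2: taken
after ADD r5, r5, #15: r5=39+15=54
after SUB r6, r6, #1: r6=8-1=7
CMP r6, #3  (cmp 7,3)
BGT L2: taken
after ADD r5, r5, #15: r5=54+15=69
after SUB r6, r6, #1: r6=7-1=6
CMP r6, #3  (cmp 6,3)
BGT L2: taken
after ADD r5, r5, #15: r5=69+15=84
after SUB r6, r6, #1: r6=6-1=5
CMP r6, #3  (cmp 5,3)
BGT L2: taken
after ADD r5, r5, #15: r5=84+15=99
after SUB r6, r6, #1: r6=5-1=4
CMP r6, #3  (cmp 4,3)
BGT L2: taken
after ADD r5, r5, #15: r5=99+15=114
after SUB r6, r6, #1: r6=4-1=3
CMP r6, #3  (cmp 3,3)
BGT L2: not taken
halt.
Total executed instructions: 32.

32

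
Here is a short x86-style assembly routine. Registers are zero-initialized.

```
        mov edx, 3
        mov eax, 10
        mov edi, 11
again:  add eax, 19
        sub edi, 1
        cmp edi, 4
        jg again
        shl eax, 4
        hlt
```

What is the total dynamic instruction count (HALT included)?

edx=3
eax=10
edi=11
eax=10+19=29
edi=11-1=10
cmp edi, 4  (cmp 10,4)
jg again: taken
eax=29+19=48
edi=10-1=9
cmp edi, 4  (cmp 9,4)
jg again: taken
eax=48+19=67
edi=9-1=8
cmp edi, 4  (cmp 8,4)
jg again: taken
eax=67+19=86
edi=8-1=7
cmp edi, 4  (cmp 7,4)
jg again: taken
eax=86+19=105
edi=7-1=6
cmp edi, 4  (cmp 6,4)
jg again: taken
eax=105+19=124
edi=6-1=5
cmp edi, 4  (cmp 5,4)
jg again: taken
eax=124+19=143
edi=5-1=4
cmp edi, 4  (cmp 4,4)
jg again: not taken
eax=143<<4=2288
halt.
Total executed instructions: 33.

33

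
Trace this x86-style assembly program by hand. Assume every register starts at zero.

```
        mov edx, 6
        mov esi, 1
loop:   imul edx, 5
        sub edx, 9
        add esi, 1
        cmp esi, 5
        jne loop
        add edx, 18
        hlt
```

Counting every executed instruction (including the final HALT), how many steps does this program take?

24

after mov edx, 6: edx=6
after mov esi, 1: esi=1
after imul edx, 5: edx=6*5=30
after sub edx, 9: edx=30-9=21
after add esi, 1: esi=1+1=2
cmp esi, 5  (cmp 2,5)
jne loop: taken
after imul edx, 5: edx=21*5=105
after sub edx, 9: edx=105-9=96
after add esi, 1: esi=2+1=3
cmp esi, 5  (cmp 3,5)
jne loop: taken
after imul edx, 5: edx=96*5=480
after sub edx, 9: edx=480-9=471
after add esi, 1: esi=3+1=4
cmp esi, 5  (cmp 4,5)
jne loop: taken
after imul edx, 5: edx=471*5=2355
after sub edx, 9: edx=2355-9=2346
after add esi, 1: esi=4+1=5
cmp esi, 5  (cmp 5,5)
jne loop: not taken
after add edx, 18: edx=2346+18=2364
halt.
Total executed instructions: 24.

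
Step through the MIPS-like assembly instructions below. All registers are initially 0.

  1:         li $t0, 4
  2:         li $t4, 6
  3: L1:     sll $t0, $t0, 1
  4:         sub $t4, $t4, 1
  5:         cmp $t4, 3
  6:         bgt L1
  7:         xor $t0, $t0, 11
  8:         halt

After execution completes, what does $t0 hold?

after li $t0, 4: $t0=4
after li $t4, 6: $t4=6
after sll $t0, $t0, 1: $t0=4<<1=8
after sub $t4, $t4, 1: $t4=6-1=5
cmp $t4, 3  (cmp 5,3)
bgt L1: taken
after sll $t0, $t0, 1: $t0=8<<1=16
after sub $t4, $t4, 1: $t4=5-1=4
cmp $t4, 3  (cmp 4,3)
bgt L1: taken
after sll $t0, $t0, 1: $t0=16<<1=32
after sub $t4, $t4, 1: $t4=4-1=3
cmp $t4, 3  (cmp 3,3)
bgt L1: not taken
after xor $t0, $t0, 11: $t0=32^11=43
halt.

43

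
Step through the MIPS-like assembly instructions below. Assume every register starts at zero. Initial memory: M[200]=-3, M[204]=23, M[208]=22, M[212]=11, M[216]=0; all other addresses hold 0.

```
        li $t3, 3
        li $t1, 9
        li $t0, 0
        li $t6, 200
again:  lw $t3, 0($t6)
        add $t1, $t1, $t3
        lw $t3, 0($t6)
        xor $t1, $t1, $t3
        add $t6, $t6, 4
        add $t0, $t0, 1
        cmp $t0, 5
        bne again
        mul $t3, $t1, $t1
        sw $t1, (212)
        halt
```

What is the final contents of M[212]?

19

li $t3, 3 → $t3=3
li $t1, 9 → $t1=9
li $t0, 0 → $t0=0
li $t6, 200 → $t6=200
lw $t3, 0($t6) → $t3=M[200]=-3
add $t1, $t1, $t3 → $t1=9+(-3)=6
lw $t3, 0($t6) → $t3=M[200]=-3
xor $t1, $t1, $t3 → $t1=6^(-3)=-5
add $t6, $t6, 4 → $t6=200+4=204
add $t0, $t0, 1 → $t0=0+1=1
cmp $t0, 5  (cmp 1,5)
bne again: taken
lw $t3, 0($t6) → $t3=M[204]=23
add $t1, $t1, $t3 → $t1=(-5)+23=18
lw $t3, 0($t6) → $t3=M[204]=23
xor $t1, $t1, $t3 → $t1=18^23=5
add $t6, $t6, 4 → $t6=204+4=208
add $t0, $t0, 1 → $t0=1+1=2
cmp $t0, 5  (cmp 2,5)
bne again: taken
lw $t3, 0($t6) → $t3=M[208]=22
add $t1, $t1, $t3 → $t1=5+22=27
lw $t3, 0($t6) → $t3=M[208]=22
xor $t1, $t1, $t3 → $t1=27^22=13
add $t6, $t6, 4 → $t6=208+4=212
add $t0, $t0, 1 → $t0=2+1=3
cmp $t0, 5  (cmp 3,5)
bne again: taken
lw $t3, 0($t6) → $t3=M[212]=11
add $t1, $t1, $t3 → $t1=13+11=24
lw $t3, 0($t6) → $t3=M[212]=11
xor $t1, $t1, $t3 → $t1=24^11=19
add $t6, $t6, 4 → $t6=212+4=216
add $t0, $t0, 1 → $t0=3+1=4
cmp $t0, 5  (cmp 4,5)
bne again: taken
lw $t3, 0($t6) → $t3=M[216]=0
add $t1, $t1, $t3 → $t1=19+0=19
lw $t3, 0($t6) → $t3=M[216]=0
xor $t1, $t1, $t3 → $t1=19^0=19
add $t6, $t6, 4 → $t6=216+4=220
add $t0, $t0, 1 → $t0=4+1=5
cmp $t0, 5  (cmp 5,5)
bne again: not taken
mul $t3, $t1, $t1 → $t3=19*19=361
sw $t1, (212) → M[212]=19
halt.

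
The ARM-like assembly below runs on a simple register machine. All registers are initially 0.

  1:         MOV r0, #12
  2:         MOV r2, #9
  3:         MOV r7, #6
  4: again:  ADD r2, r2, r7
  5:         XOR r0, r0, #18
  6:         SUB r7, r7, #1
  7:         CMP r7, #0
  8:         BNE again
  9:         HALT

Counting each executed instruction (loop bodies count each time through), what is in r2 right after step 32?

MOV r0, #12 → r0=12
MOV r2, #9 → r2=9
MOV r7, #6 → r7=6
ADD r2, r2, r7 → r2=9+6=15
XOR r0, r0, #18 → r0=12^18=30
SUB r7, r7, #1 → r7=6-1=5
CMP r7, #0  (cmp 5,0)
BNE again: taken
ADD r2, r2, r7 → r2=15+5=20
XOR r0, r0, #18 → r0=30^18=12
SUB r7, r7, #1 → r7=5-1=4
CMP r7, #0  (cmp 4,0)
BNE again: taken
ADD r2, r2, r7 → r2=20+4=24
XOR r0, r0, #18 → r0=12^18=30
SUB r7, r7, #1 → r7=4-1=3
CMP r7, #0  (cmp 3,0)
BNE again: taken
ADD r2, r2, r7 → r2=24+3=27
XOR r0, r0, #18 → r0=30^18=12
SUB r7, r7, #1 → r7=3-1=2
CMP r7, #0  (cmp 2,0)
BNE again: taken
ADD r2, r2, r7 → r2=27+2=29
XOR r0, r0, #18 → r0=12^18=30
SUB r7, r7, #1 → r7=2-1=1
CMP r7, #0  (cmp 1,0)
BNE again: taken
ADD r2, r2, r7 → r2=29+1=30
XOR r0, r0, #18 → r0=30^18=12
SUB r7, r7, #1 → r7=1-1=0
CMP r7, #0  (cmp 0,0)
After step 32: r2 = 30.

30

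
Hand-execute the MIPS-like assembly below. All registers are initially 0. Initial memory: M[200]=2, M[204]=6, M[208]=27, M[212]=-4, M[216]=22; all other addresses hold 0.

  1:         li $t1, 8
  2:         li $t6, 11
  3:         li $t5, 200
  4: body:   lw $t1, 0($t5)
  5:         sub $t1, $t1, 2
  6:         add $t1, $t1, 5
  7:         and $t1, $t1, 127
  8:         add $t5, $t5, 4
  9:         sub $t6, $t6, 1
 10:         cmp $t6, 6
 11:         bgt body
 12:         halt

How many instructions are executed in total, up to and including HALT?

after li $t1, 8: $t1=8
after li $t6, 11: $t6=11
after li $t5, 200: $t5=200
after lw $t1, 0($t5): $t1=M[200]=2
after sub $t1, $t1, 2: $t1=2-2=0
after add $t1, $t1, 5: $t1=0+5=5
after and $t1, $t1, 127: $t1=5&127=5
after add $t5, $t5, 4: $t5=200+4=204
after sub $t6, $t6, 1: $t6=11-1=10
cmp $t6, 6  (cmp 10,6)
bgt body: taken
after lw $t1, 0($t5): $t1=M[204]=6
after sub $t1, $t1, 2: $t1=6-2=4
after add $t1, $t1, 5: $t1=4+5=9
after and $t1, $t1, 127: $t1=9&127=9
after add $t5, $t5, 4: $t5=204+4=208
after sub $t6, $t6, 1: $t6=10-1=9
cmp $t6, 6  (cmp 9,6)
bgt body: taken
after lw $t1, 0($t5): $t1=M[208]=27
after sub $t1, $t1, 2: $t1=27-2=25
after add $t1, $t1, 5: $t1=25+5=30
after and $t1, $t1, 127: $t1=30&127=30
after add $t5, $t5, 4: $t5=208+4=212
after sub $t6, $t6, 1: $t6=9-1=8
cmp $t6, 6  (cmp 8,6)
bgt body: taken
after lw $t1, 0($t5): $t1=M[212]=-4
after sub $t1, $t1, 2: $t1=(-4)-2=-6
after add $t1, $t1, 5: $t1=(-6)+5=-1
after and $t1, $t1, 127: $t1=(-1)&127=127
after add $t5, $t5, 4: $t5=212+4=216
after sub $t6, $t6, 1: $t6=8-1=7
cmp $t6, 6  (cmp 7,6)
bgt body: taken
after lw $t1, 0($t5): $t1=M[216]=22
after sub $t1, $t1, 2: $t1=22-2=20
after add $t1, $t1, 5: $t1=20+5=25
after and $t1, $t1, 127: $t1=25&127=25
after add $t5, $t5, 4: $t5=216+4=220
after sub $t6, $t6, 1: $t6=7-1=6
cmp $t6, 6  (cmp 6,6)
bgt body: not taken
halt.
Total executed instructions: 44.

44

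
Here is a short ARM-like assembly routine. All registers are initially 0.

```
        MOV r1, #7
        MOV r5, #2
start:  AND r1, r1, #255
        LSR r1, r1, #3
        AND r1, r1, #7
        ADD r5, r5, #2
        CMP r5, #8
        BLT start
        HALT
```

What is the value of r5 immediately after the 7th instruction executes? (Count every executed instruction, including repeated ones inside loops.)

4

r1=7
r5=2
r1=7&255=7
r1=7>>3=0
r1=0&7=0
r5=2+2=4
CMP r5, #8  (cmp 4,8)
After step 7: r5 = 4.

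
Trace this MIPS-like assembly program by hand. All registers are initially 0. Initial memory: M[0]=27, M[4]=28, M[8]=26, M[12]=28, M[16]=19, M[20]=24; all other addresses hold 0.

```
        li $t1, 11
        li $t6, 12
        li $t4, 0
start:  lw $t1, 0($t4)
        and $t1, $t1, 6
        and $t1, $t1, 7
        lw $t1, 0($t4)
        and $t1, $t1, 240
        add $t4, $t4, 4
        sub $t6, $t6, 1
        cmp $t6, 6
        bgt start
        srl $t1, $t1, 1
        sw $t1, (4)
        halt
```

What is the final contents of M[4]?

8

$t1=11
$t6=12
$t4=0
$t1=M[0]=27
$t1=27&6=2
$t1=2&7=2
$t1=M[0]=27
$t1=27&240=16
$t4=0+4=4
$t6=12-1=11
cmp $t6, 6  (cmp 11,6)
bgt start: taken
$t1=M[4]=28
$t1=28&6=4
$t1=4&7=4
$t1=M[4]=28
$t1=28&240=16
$t4=4+4=8
$t6=11-1=10
cmp $t6, 6  (cmp 10,6)
bgt start: taken
$t1=M[8]=26
$t1=26&6=2
$t1=2&7=2
$t1=M[8]=26
$t1=26&240=16
$t4=8+4=12
$t6=10-1=9
cmp $t6, 6  (cmp 9,6)
bgt start: taken
$t1=M[12]=28
$t1=28&6=4
$t1=4&7=4
$t1=M[12]=28
$t1=28&240=16
$t4=12+4=16
$t6=9-1=8
cmp $t6, 6  (cmp 8,6)
bgt start: taken
$t1=M[16]=19
$t1=19&6=2
$t1=2&7=2
$t1=M[16]=19
$t1=19&240=16
$t4=16+4=20
$t6=8-1=7
cmp $t6, 6  (cmp 7,6)
bgt start: taken
$t1=M[20]=24
$t1=24&6=0
$t1=0&7=0
$t1=M[20]=24
$t1=24&240=16
$t4=20+4=24
$t6=7-1=6
cmp $t6, 6  (cmp 6,6)
bgt start: not taken
$t1=16>>1=8
sw $t1, (4) → M[4]=8
halt.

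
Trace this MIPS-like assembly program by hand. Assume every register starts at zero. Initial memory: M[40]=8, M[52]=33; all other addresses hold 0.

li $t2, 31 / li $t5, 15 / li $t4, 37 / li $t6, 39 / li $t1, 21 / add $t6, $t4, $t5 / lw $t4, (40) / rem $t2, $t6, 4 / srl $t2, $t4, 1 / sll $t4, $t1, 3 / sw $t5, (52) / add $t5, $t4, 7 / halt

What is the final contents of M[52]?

li $t2, 31 → $t2=31
li $t5, 15 → $t5=15
li $t4, 37 → $t4=37
li $t6, 39 → $t6=39
li $t1, 21 → $t1=21
add $t6, $t4, $t5 → $t6=37+15=52
lw $t4, (40) → $t4=M[40]=8
rem $t2, $t6, 4 → $t2=52%4=0
srl $t2, $t4, 1 → $t2=8>>1=4
sll $t4, $t1, 3 → $t4=21<<3=168
sw $t5, (52) → M[52]=15
add $t5, $t4, 7 → $t5=168+7=175
halt.

15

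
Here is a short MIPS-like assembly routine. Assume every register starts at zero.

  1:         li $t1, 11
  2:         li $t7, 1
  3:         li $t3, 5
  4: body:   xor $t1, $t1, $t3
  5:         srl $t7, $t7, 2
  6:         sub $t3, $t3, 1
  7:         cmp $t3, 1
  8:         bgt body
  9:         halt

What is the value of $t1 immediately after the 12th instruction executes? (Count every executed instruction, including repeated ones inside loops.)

after li $t1, 11: $t1=11
after li $t7, 1: $t7=1
after li $t3, 5: $t3=5
after xor $t1, $t1, $t3: $t1=11^5=14
after srl $t7, $t7, 2: $t7=1>>2=0
after sub $t3, $t3, 1: $t3=5-1=4
cmp $t3, 1  (cmp 4,1)
bgt body: taken
after xor $t1, $t1, $t3: $t1=14^4=10
after srl $t7, $t7, 2: $t7=0>>2=0
after sub $t3, $t3, 1: $t3=4-1=3
cmp $t3, 1  (cmp 3,1)
After step 12: $t1 = 10.

10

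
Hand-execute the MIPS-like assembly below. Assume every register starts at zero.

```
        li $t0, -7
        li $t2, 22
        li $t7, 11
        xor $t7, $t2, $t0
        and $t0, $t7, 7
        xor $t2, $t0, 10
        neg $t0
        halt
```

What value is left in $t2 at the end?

13

$t0=-7
$t2=22
$t7=11
$t7=22^(-7)=-17
$t0=(-17)&7=7
$t2=7^10=13
$t0=-(7)=-7
halt.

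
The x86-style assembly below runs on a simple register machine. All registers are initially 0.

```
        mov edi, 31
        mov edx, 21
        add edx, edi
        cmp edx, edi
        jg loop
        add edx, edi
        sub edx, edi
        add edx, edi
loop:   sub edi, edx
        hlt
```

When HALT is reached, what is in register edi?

after mov edi, 31: edi=31
after mov edx, 21: edx=21
after add edx, edi: edx=21+31=52
cmp edx, edi  (cmp 52,31)
jg loop: taken
after sub edi, edx: edi=31-52=-21
halt.

-21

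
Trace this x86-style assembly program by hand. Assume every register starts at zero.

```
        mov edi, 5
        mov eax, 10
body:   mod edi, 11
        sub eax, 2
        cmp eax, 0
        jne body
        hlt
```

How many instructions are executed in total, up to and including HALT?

23

after mov edi, 5: edi=5
after mov eax, 10: eax=10
after mod edi, 11: edi=5%11=5
after sub eax, 2: eax=10-2=8
cmp eax, 0  (cmp 8,0)
jne body: taken
after mod edi, 11: edi=5%11=5
after sub eax, 2: eax=8-2=6
cmp eax, 0  (cmp 6,0)
jne body: taken
after mod edi, 11: edi=5%11=5
after sub eax, 2: eax=6-2=4
cmp eax, 0  (cmp 4,0)
jne body: taken
after mod edi, 11: edi=5%11=5
after sub eax, 2: eax=4-2=2
cmp eax, 0  (cmp 2,0)
jne body: taken
after mod edi, 11: edi=5%11=5
after sub eax, 2: eax=2-2=0
cmp eax, 0  (cmp 0,0)
jne body: not taken
halt.
Total executed instructions: 23.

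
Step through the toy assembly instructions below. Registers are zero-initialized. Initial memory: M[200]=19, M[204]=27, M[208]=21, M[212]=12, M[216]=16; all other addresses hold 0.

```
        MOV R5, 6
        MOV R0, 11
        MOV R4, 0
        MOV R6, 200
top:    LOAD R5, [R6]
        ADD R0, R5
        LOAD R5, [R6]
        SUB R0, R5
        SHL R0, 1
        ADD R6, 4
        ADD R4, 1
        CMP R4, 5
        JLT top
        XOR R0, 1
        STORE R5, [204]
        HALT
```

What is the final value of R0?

R5=6
R0=11
R4=0
R6=200
R5=M[200]=19
R0=11+19=30
R5=M[200]=19
R0=30-19=11
R0=11<<1=22
R6=200+4=204
R4=0+1=1
CMP R4, 5  (cmp 1,5)
JLT top: taken
R5=M[204]=27
R0=22+27=49
R5=M[204]=27
R0=49-27=22
R0=22<<1=44
R6=204+4=208
R4=1+1=2
CMP R4, 5  (cmp 2,5)
JLT top: taken
R5=M[208]=21
R0=44+21=65
R5=M[208]=21
R0=65-21=44
R0=44<<1=88
R6=208+4=212
R4=2+1=3
CMP R4, 5  (cmp 3,5)
JLT top: taken
R5=M[212]=12
R0=88+12=100
R5=M[212]=12
R0=100-12=88
R0=88<<1=176
R6=212+4=216
R4=3+1=4
CMP R4, 5  (cmp 4,5)
JLT top: taken
R5=M[216]=16
R0=176+16=192
R5=M[216]=16
R0=192-16=176
R0=176<<1=352
R6=216+4=220
R4=4+1=5
CMP R4, 5  (cmp 5,5)
JLT top: not taken
R0=352^1=353
STORE R5, [204] → M[204]=16
halt.

353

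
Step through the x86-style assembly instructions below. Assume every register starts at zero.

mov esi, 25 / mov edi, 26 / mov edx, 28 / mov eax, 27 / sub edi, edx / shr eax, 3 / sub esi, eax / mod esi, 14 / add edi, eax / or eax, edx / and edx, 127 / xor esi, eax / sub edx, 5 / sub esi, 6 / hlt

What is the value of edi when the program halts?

1

after mov esi, 25: esi=25
after mov edi, 26: edi=26
after mov edx, 28: edx=28
after mov eax, 27: eax=27
after sub edi, edx: edi=26-28=-2
after shr eax, 3: eax=27>>3=3
after sub esi, eax: esi=25-3=22
after mod esi, 14: esi=22%14=8
after add edi, eax: edi=(-2)+3=1
after or eax, edx: eax=3|28=31
after and edx, 127: edx=28&127=28
after xor esi, eax: esi=8^31=23
after sub edx, 5: edx=28-5=23
after sub esi, 6: esi=23-6=17
halt.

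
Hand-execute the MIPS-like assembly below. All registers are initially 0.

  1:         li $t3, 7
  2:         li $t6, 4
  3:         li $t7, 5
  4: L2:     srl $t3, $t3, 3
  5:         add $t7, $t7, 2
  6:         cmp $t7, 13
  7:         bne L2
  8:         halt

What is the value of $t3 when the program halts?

$t3=7
$t6=4
$t7=5
$t3=7>>3=0
$t7=5+2=7
cmp $t7, 13  (cmp 7,13)
bne L2: taken
$t3=0>>3=0
$t7=7+2=9
cmp $t7, 13  (cmp 9,13)
bne L2: taken
$t3=0>>3=0
$t7=9+2=11
cmp $t7, 13  (cmp 11,13)
bne L2: taken
$t3=0>>3=0
$t7=11+2=13
cmp $t7, 13  (cmp 13,13)
bne L2: not taken
halt.

0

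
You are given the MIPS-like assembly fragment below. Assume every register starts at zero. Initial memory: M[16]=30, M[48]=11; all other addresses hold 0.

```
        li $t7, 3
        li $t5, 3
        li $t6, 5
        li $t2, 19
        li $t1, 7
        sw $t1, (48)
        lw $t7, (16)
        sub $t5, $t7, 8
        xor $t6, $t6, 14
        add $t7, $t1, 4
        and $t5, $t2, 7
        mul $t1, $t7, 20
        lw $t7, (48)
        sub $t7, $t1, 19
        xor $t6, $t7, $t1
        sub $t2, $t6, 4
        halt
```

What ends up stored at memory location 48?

li $t7, 3 → $t7=3
li $t5, 3 → $t5=3
li $t6, 5 → $t6=5
li $t2, 19 → $t2=19
li $t1, 7 → $t1=7
sw $t1, (48) → M[48]=7
lw $t7, (16) → $t7=M[16]=30
sub $t5, $t7, 8 → $t5=30-8=22
xor $t6, $t6, 14 → $t6=5^14=11
add $t7, $t1, 4 → $t7=7+4=11
and $t5, $t2, 7 → $t5=19&7=3
mul $t1, $t7, 20 → $t1=11*20=220
lw $t7, (48) → $t7=M[48]=7
sub $t7, $t1, 19 → $t7=220-19=201
xor $t6, $t7, $t1 → $t6=201^220=21
sub $t2, $t6, 4 → $t2=21-4=17
halt.

7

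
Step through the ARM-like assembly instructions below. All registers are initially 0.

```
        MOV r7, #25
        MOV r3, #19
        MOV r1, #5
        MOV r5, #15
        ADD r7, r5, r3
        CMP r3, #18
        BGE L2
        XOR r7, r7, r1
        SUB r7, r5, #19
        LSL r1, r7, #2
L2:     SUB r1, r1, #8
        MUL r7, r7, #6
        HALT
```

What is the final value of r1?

-3

r7=25
r3=19
r1=5
r5=15
r7=15+19=34
CMP r3, #18  (cmp 19,18)
BGE L2: taken
r1=5-8=-3
r7=34*6=204
halt.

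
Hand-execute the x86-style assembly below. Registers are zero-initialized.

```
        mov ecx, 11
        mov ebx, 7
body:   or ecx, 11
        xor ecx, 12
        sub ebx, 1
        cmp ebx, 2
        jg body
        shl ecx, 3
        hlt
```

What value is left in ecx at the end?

56

mov ecx, 11 → ecx=11
mov ebx, 7 → ebx=7
or ecx, 11 → ecx=11|11=11
xor ecx, 12 → ecx=11^12=7
sub ebx, 1 → ebx=7-1=6
cmp ebx, 2  (cmp 6,2)
jg body: taken
or ecx, 11 → ecx=7|11=15
xor ecx, 12 → ecx=15^12=3
sub ebx, 1 → ebx=6-1=5
cmp ebx, 2  (cmp 5,2)
jg body: taken
or ecx, 11 → ecx=3|11=11
xor ecx, 12 → ecx=11^12=7
sub ebx, 1 → ebx=5-1=4
cmp ebx, 2  (cmp 4,2)
jg body: taken
or ecx, 11 → ecx=7|11=15
xor ecx, 12 → ecx=15^12=3
sub ebx, 1 → ebx=4-1=3
cmp ebx, 2  (cmp 3,2)
jg body: taken
or ecx, 11 → ecx=3|11=11
xor ecx, 12 → ecx=11^12=7
sub ebx, 1 → ebx=3-1=2
cmp ebx, 2  (cmp 2,2)
jg body: not taken
shl ecx, 3 → ecx=7<<3=56
halt.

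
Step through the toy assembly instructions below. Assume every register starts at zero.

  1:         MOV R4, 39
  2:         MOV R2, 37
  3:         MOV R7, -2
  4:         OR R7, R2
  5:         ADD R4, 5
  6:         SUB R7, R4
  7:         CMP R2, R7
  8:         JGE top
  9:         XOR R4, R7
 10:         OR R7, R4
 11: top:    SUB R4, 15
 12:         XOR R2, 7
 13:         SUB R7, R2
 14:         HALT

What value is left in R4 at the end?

29

R4=39
R2=37
R7=-2
R7=(-2)|37=-1
R4=39+5=44
R7=(-1)-44=-45
CMP R2, R7  (cmp 37,-45)
JGE top: taken
R4=44-15=29
R2=37^7=34
R7=(-45)-34=-79
halt.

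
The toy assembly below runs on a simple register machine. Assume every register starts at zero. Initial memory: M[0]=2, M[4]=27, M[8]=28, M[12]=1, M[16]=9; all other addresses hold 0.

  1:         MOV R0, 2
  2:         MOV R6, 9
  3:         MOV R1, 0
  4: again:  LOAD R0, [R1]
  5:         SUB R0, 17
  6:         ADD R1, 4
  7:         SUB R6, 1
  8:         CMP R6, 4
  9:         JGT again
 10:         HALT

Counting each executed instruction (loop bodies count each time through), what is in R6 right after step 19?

6

R0=2
R6=9
R1=0
R0=M[0]=2
R0=2-17=-15
R1=0+4=4
R6=9-1=8
CMP R6, 4  (cmp 8,4)
JGT again: taken
R0=M[4]=27
R0=27-17=10
R1=4+4=8
R6=8-1=7
CMP R6, 4  (cmp 7,4)
JGT again: taken
R0=M[8]=28
R0=28-17=11
R1=8+4=12
R6=7-1=6
After step 19: R6 = 6.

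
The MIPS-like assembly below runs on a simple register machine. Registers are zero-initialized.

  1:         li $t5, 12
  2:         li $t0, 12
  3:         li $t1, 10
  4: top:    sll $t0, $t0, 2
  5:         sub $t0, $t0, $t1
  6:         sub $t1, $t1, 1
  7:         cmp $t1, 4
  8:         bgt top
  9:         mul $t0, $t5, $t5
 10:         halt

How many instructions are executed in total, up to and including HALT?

li $t5, 12 → $t5=12
li $t0, 12 → $t0=12
li $t1, 10 → $t1=10
sll $t0, $t0, 2 → $t0=12<<2=48
sub $t0, $t0, $t1 → $t0=48-10=38
sub $t1, $t1, 1 → $t1=10-1=9
cmp $t1, 4  (cmp 9,4)
bgt top: taken
sll $t0, $t0, 2 → $t0=38<<2=152
sub $t0, $t0, $t1 → $t0=152-9=143
sub $t1, $t1, 1 → $t1=9-1=8
cmp $t1, 4  (cmp 8,4)
bgt top: taken
sll $t0, $t0, 2 → $t0=143<<2=572
sub $t0, $t0, $t1 → $t0=572-8=564
sub $t1, $t1, 1 → $t1=8-1=7
cmp $t1, 4  (cmp 7,4)
bgt top: taken
sll $t0, $t0, 2 → $t0=564<<2=2256
sub $t0, $t0, $t1 → $t0=2256-7=2249
sub $t1, $t1, 1 → $t1=7-1=6
cmp $t1, 4  (cmp 6,4)
bgt top: taken
sll $t0, $t0, 2 → $t0=2249<<2=8996
sub $t0, $t0, $t1 → $t0=8996-6=8990
sub $t1, $t1, 1 → $t1=6-1=5
cmp $t1, 4  (cmp 5,4)
bgt top: taken
sll $t0, $t0, 2 → $t0=8990<<2=35960
sub $t0, $t0, $t1 → $t0=35960-5=35955
sub $t1, $t1, 1 → $t1=5-1=4
cmp $t1, 4  (cmp 4,4)
bgt top: not taken
mul $t0, $t5, $t5 → $t0=12*12=144
halt.
Total executed instructions: 35.

35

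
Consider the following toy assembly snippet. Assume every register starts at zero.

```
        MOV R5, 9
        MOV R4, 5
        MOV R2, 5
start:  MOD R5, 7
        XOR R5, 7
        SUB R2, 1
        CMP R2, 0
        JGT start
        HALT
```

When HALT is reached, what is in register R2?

after MOV R5, 9: R5=9
after MOV R4, 5: R4=5
after MOV R2, 5: R2=5
after MOD R5, 7: R5=9%7=2
after XOR R5, 7: R5=2^7=5
after SUB R2, 1: R2=5-1=4
CMP R2, 0  (cmp 4,0)
JGT start: taken
after MOD R5, 7: R5=5%7=5
after XOR R5, 7: R5=5^7=2
after SUB R2, 1: R2=4-1=3
CMP R2, 0  (cmp 3,0)
JGT start: taken
after MOD R5, 7: R5=2%7=2
after XOR R5, 7: R5=2^7=5
after SUB R2, 1: R2=3-1=2
CMP R2, 0  (cmp 2,0)
JGT start: taken
after MOD R5, 7: R5=5%7=5
after XOR R5, 7: R5=5^7=2
after SUB R2, 1: R2=2-1=1
CMP R2, 0  (cmp 1,0)
JGT start: taken
after MOD R5, 7: R5=2%7=2
after XOR R5, 7: R5=2^7=5
after SUB R2, 1: R2=1-1=0
CMP R2, 0  (cmp 0,0)
JGT start: not taken
halt.

0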